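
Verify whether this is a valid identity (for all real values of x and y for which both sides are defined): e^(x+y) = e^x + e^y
No, this is NOT an identity.

Claim: e^(x+y) = e^x + e^y.
Test a specific point where both sides are defined: x = 3/2, y = -3.
LHS = e^(x+y) ≈ 0.2231
RHS = e^x + e^y ≈ 4.5315
Since 0.2231 ≠ 4.5315, the equation fails at this point, so it cannot hold for all real values of x and y for which both sides are defined.
The correct rule is e^(x+y) = e^x · e^y (a product, not a sum).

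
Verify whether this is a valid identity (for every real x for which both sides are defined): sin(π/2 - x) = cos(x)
Yes, this is an identity.

Claim: sin(π/2 - x) = cos(x).
Reasoning: Use sin(u - v) = sin(u)cos(v) - cos(u)sin(v) with u = π/2, v = x: sin(π/2)cos(x) - cos(π/2)sin(x) = 1·cos(x) - 0·sin(x) = cos(x).
So the two sides agree for every real x for which both sides are defined.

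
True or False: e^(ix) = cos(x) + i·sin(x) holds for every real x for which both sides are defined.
True.

Claim: e^(ix) = cos(x) + i·sin(x).
Reasoning: Euler's formula. Expand e^(ix) = Σ (ix)^k / k!. Since i² = -1, the even-k terms are Σ (-1)^m x^(2m)/(2m)! = cos(x) and the odd-k terms are i · Σ (-1)^m x^(2m+1)/(2m+1)! = i·sin(x).
So the two sides agree for every real x for which both sides are defined.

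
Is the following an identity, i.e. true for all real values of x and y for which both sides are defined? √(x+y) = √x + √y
No, this is NOT an identity.

Claim: √(x+y) = √x + √y.
Test a specific point where both sides are defined: x = 1/2, y = 4.
LHS = √(x+y) ≈ 2.1213
RHS = √x + √y ≈ 2.7071
Since 2.1213 ≠ 2.7071, the equation fails at this point, so it cannot hold for all real values of x and y for which both sides are defined.
Squaring the right side gives x + 2√(xy) + y, not x + y.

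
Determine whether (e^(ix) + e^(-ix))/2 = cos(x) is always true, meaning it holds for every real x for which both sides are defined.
Claim: (e^(ix) + e^(-ix))/2 = cos(x).
Reasoning: By Euler's formula e^(ix) = cos(x) + i·sin(x) and e^(-ix) = cos(x) - i·sin(x). Adding cancels the sine terms: e^(ix) + e^(-ix) = 2cos(x); divide by 2.
So the two sides agree for every real x for which both sides are defined.

Conclusion: Yes, this is an identity.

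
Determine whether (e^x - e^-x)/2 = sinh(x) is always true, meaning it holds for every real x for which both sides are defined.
Yes, this is an identity.

Claim: (e^x - e^-x)/2 = sinh(x).
Reasoning: This is exactly the definition of the hyperbolic sine: sinh(x) := (e^x - e^-x)/2.
So the two sides agree for every real x for which both sides are defined.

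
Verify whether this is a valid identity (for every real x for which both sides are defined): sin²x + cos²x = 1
Claim: sin²x + cos²x = 1.
Reasoning: The point (cos x, sin x) lies on the unit circle X² + Y² = 1, so cos²x + sin²x = 1 for every real x.
So the two sides agree for every real x for which both sides are defined.

Conclusion: Yes, this is an identity.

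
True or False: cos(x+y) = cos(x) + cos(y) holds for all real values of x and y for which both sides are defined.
False.

Claim: cos(x+y) = cos(x) + cos(y).
Test a specific point where both sides are defined: x = π/3, y = 2π/3.
LHS = cos(x+y) ≈ -1.0000
RHS = cos(x) + cos(y) ≈ 0.0000
Since -1.0000 ≠ 0.0000, the equation fails at this point, so it cannot hold for all real values of x and y for which both sides are defined.
The correct expansion is cos(x+y) = cos(x)cos(y) - sin(x)sin(y); cosine is not additive.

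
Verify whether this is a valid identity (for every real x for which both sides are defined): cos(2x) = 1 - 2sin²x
Claim: cos(2x) = 1 - 2sin²x.
Reasoning: cos(2x) = cos²x - sin²x. Replace cos²x by 1 - sin²x: (1 - sin²x) - sin²x = 1 - 2sin²x.
So the two sides agree for every real x for which both sides are defined.

Conclusion: Yes, this is an identity.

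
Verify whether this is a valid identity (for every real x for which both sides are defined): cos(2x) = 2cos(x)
Claim: cos(2x) = 2cos(x).
Test a specific point where both sides are defined: x = π.
LHS = cos(2x) ≈ 1.0000
RHS = 2cos(x) ≈ -2.0000
Since 1.0000 ≠ -2.0000, the equation fails at this point, so it cannot hold for every real x for which both sides are defined.
The correct double-angle formula is cos(2x) = cos²x - sin²x.

Conclusion: No, this is NOT an identity.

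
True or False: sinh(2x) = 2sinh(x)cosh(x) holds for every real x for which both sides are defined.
Claim: sinh(2x) = 2sinh(x)cosh(x).
Reasoning: 2sinh(x)cosh(x) = 2 · (e^x - e^-x)/2 · (e^x + e^-x)/2 = (e^(2x) - e^(-2x))/2 = sinh(2x).
So the two sides agree for every real x for which both sides are defined.

Conclusion: True.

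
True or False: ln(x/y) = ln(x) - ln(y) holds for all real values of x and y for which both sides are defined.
Claim: ln(x/y) = ln(x) - ln(y).
Reasoning: Both sides are simultaneously defined only when x, y > 0. Write x = e^p, y = e^q. Then x/y = e^(p-q), so ln(x/y) = p - q = ln(x) - ln(y).
So the two sides agree for all real values of x and y for which both sides are defined.

Conclusion: True.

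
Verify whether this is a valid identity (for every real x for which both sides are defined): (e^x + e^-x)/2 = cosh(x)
Claim: (e^x + e^-x)/2 = cosh(x).
Reasoning: This is exactly the definition of the hyperbolic cosine: cosh(x) := (e^x + e^-x)/2.
So the two sides agree for every real x for which both sides are defined.

Conclusion: Yes, this is an identity.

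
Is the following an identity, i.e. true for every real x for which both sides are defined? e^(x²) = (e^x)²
No, this is NOT an identity.

Claim: e^(x²) = (e^x)².
Test a specific point where both sides are defined: x = 1/2.
LHS = e^(x²) ≈ 1.2840
RHS = (e^x)² ≈ 2.7183
Since 1.2840 ≠ 2.7183, the equation fails at this point, so it cannot hold for every real x for which both sides are defined.
(e^x)² = e^(2x), and 2x ≠ x² in general.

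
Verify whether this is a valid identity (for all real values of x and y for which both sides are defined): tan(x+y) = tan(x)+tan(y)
Claim: tan(x+y) = tan(x)+tan(y).
Test a specific point where both sides are defined: x = π/6, y = 2π/3.
LHS = tan(x+y) ≈ -0.5774
RHS = tan(x)+tan(y) ≈ -1.1547
Since -0.5774 ≠ -1.1547, the equation fails at this point, so it cannot hold for all real values of x and y for which both sides are defined.
The correct formula is tan(x+y) = (tan(x) + tan(y))/(1 - tan(x)tan(y)).

Conclusion: No, this is NOT an identity.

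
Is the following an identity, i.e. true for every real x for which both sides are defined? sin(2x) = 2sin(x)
Claim: sin(2x) = 2sin(x).
Test a specific point where both sides are defined: x = -π/6.
LHS = sin(2x) ≈ -0.8660
RHS = 2sin(x) ≈ -1.0000
Since -0.8660 ≠ -1.0000, the equation fails at this point, so it cannot hold for every real x for which both sides are defined.
The correct double-angle formula is sin(2x) = 2sin(x)cos(x).

Conclusion: No, this is NOT an identity.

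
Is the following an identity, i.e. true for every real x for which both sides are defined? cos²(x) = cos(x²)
No, this is NOT an identity.

Claim: cos²(x) = cos(x²).
Test a specific point where both sides are defined: x = π.
LHS = cos²(x) ≈ 1.0000
RHS = cos(x²) ≈ -0.9027
Since 1.0000 ≠ -0.9027, the equation fails at this point, so it cannot hold for every real x for which both sides are defined.
cos²(x) means (cos x)², squaring the output; cos(x²) squares the input. These are different functions.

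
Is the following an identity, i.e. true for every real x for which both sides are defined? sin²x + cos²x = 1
Yes, this is an identity.

Claim: sin²x + cos²x = 1.
Reasoning: The point (cos x, sin x) lies on the unit circle X² + Y² = 1, so cos²x + sin²x = 1 for every real x.
So the two sides agree for every real x for which both sides are defined.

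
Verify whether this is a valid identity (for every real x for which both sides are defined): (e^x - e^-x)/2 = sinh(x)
Claim: (e^x - e^-x)/2 = sinh(x).
Reasoning: This is exactly the definition of the hyperbolic sine: sinh(x) := (e^x - e^-x)/2.
So the two sides agree for every real x for which both sides are defined.

Conclusion: Yes, this is an identity.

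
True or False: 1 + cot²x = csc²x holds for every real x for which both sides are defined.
True.

Claim: 1 + cot²x = csc²x.
Reasoning: Start from sin²x + cos²x = 1 and divide every term by sin²x (allowed wherever cot x and csc x are defined): 1 + cot²x = 1/sin²x = csc²x.
So the two sides agree for every real x for which both sides are defined.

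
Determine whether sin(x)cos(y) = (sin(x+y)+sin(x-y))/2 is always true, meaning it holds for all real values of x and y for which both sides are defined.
Yes, this is an identity.

Claim: sin(x)cos(y) = (sin(x+y)+sin(x-y))/2.
Reasoning: sin(x+y) = sin(x)cos(y) + cos(x)sin(y) and sin(x-y) = sin(x)cos(y) - cos(x)sin(y). Adding, sin(x+y) + sin(x-y) = 2sin(x)cos(y); divide by 2.
So the two sides agree for all real values of x and y for which both sides are defined.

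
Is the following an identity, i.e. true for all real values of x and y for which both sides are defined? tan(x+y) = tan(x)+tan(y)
Claim: tan(x+y) = tan(x)+tan(y).
Test a specific point where both sides are defined: x = -π/4, y = π/3.
LHS = tan(x+y) ≈ 0.2679
RHS = tan(x)+tan(y) ≈ 0.7321
Since 0.2679 ≠ 0.7321, the equation fails at this point, so it cannot hold for all real values of x and y for which both sides are defined.
The correct formula is tan(x+y) = (tan(x) + tan(y))/(1 - tan(x)tan(y)).

Conclusion: No, this is NOT an identity.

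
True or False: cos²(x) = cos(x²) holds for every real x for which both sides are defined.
Claim: cos²(x) = cos(x²).
Test a specific point where both sides are defined: x = -π/4.
LHS = cos²(x) ≈ 0.5000
RHS = cos(x²) ≈ 0.8157
Since 0.5000 ≠ 0.8157, the equation fails at this point, so it cannot hold for every real x for which both sides are defined.
cos²(x) means (cos x)², squaring the output; cos(x²) squares the input. These are different functions.

Conclusion: False.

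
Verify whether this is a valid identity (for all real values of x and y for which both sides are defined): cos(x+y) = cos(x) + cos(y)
No, this is NOT an identity.

Claim: cos(x+y) = cos(x) + cos(y).
Test a specific point where both sides are defined: x = π/6, y = π/4.
LHS = cos(x+y) ≈ 0.2588
RHS = cos(x) + cos(y) ≈ 1.5731
Since 0.2588 ≠ 1.5731, the equation fails at this point, so it cannot hold for all real values of x and y for which both sides are defined.
The correct expansion is cos(x+y) = cos(x)cos(y) - sin(x)sin(y); cosine is not additive.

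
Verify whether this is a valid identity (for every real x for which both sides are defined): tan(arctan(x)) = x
Claim: tan(arctan(x)) = x.
Reasoning: For every real x, arctan(x) is by definition the angle in (-π/2, π/2) whose tangent equals x. Taking the tangent of that angle returns x.
So the two sides agree for every real x for which both sides are defined.

Conclusion: Yes, this is an identity.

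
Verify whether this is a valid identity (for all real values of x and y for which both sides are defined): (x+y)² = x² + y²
No, this is NOT an identity.

Claim: (x+y)² = x² + y².
Test a specific point where both sides are defined: x = -2, y = 4.
LHS = (x+y)² ≈ 4.0000
RHS = x² + y² ≈ 20.0000
Since 4.0000 ≠ 20.0000, the equation fails at this point, so it cannot hold for all real values of x and y for which both sides are defined.
The correct expansion is (x+y)² = x² + 2xy + y²; the cross term 2xy is missing.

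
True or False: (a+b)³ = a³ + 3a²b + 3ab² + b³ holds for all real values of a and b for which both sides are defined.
True.

Claim: (a+b)³ = a³ + 3a²b + 3ab² + b³.
Reasoning: (a+b)³ = (a+b)(a+b)² = (a+b)(a² + 2ab + b²) = a³ + 2a²b + ab² + a²b + 2ab² + b³ = a³ + 3a²b + 3ab² + b³.
So the two sides agree for all real values of a and b for which both sides are defined.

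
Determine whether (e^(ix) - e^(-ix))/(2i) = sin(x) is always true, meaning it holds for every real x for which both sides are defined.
Yes, this is an identity.

Claim: (e^(ix) - e^(-ix))/(2i) = sin(x).
Reasoning: By Euler's formula e^(ix) = cos(x) + i·sin(x) and e^(-ix) = cos(x) - i·sin(x). Subtracting cancels the cosine terms: e^(ix) - e^(-ix) = 2i·sin(x); divide by 2i.
So the two sides agree for every real x for which both sides are defined.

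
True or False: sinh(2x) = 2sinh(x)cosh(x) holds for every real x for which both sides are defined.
True.

Claim: sinh(2x) = 2sinh(x)cosh(x).
Reasoning: 2sinh(x)cosh(x) = 2 · (e^x - e^-x)/2 · (e^x + e^-x)/2 = (e^(2x) - e^(-2x))/2 = sinh(2x).
So the two sides agree for every real x for which both sides are defined.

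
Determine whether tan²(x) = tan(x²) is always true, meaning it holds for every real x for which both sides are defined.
Claim: tan²(x) = tan(x²).
Test a specific point where both sides are defined: x = 3π/4.
LHS = tan²(x) ≈ 1.0000
RHS = tan(x²) ≈ -0.8977
Since 1.0000 ≠ -0.8977, the equation fails at this point, so it cannot hold for every real x for which both sides are defined.
tan²(x) means (tan x)², squaring the output; tan(x²) squares the input. These are different functions.

Conclusion: No, this is NOT an identity.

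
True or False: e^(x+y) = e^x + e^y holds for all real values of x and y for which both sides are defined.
False.

Claim: e^(x+y) = e^x + e^y.
Test a specific point where both sides are defined: x = 5, y = 3/2.
LHS = e^(x+y) ≈ 665.1416
RHS = e^x + e^y ≈ 152.8948
Since 665.1416 ≠ 152.8948, the equation fails at this point, so it cannot hold for all real values of x and y for which both sides are defined.
The correct rule is e^(x+y) = e^x · e^y (a product, not a sum).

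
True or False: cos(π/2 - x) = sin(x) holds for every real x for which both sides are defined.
True.

Claim: cos(π/2 - x) = sin(x).
Reasoning: Use cos(u - v) = cos(u)cos(v) + sin(u)sin(v) with u = π/2, v = x: cos(π/2)cos(x) + sin(π/2)sin(x) = 0·cos(x) + 1·sin(x) = sin(x).
So the two sides agree for every real x for which both sides are defined.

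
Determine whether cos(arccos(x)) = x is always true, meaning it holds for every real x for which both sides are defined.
Yes, this is an identity.

Claim: cos(arccos(x)) = x.
Reasoning: For -1 ≤ x ≤ 1 (where arccos is defined), arccos(x) is by definition an angle whose cosine equals x. Taking the cosine of that angle returns x. (Note the other order, arccos(cos x) = x, is NOT an identity.)
So the two sides agree for every real x for which both sides are defined.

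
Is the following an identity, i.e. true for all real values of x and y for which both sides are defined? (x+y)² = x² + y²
Claim: (x+y)² = x² + y².
Test a specific point where both sides are defined: x = 3/2, y = 3.
LHS = (x+y)² ≈ 20.2500
RHS = x² + y² ≈ 11.2500
Since 20.2500 ≠ 11.2500, the equation fails at this point, so it cannot hold for all real values of x and y for which both sides are defined.
The correct expansion is (x+y)² = x² + 2xy + y²; the cross term 2xy is missing.

Conclusion: No, this is NOT an identity.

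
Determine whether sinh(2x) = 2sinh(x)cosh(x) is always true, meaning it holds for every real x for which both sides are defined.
Yes, this is an identity.

Claim: sinh(2x) = 2sinh(x)cosh(x).
Reasoning: 2sinh(x)cosh(x) = 2 · (e^x - e^-x)/2 · (e^x + e^-x)/2 = (e^(2x) - e^(-2x))/2 = sinh(2x).
So the two sides agree for every real x for which both sides are defined.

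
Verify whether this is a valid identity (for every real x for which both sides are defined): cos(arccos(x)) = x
Yes, this is an identity.

Claim: cos(arccos(x)) = x.
Reasoning: For -1 ≤ x ≤ 1 (where arccos is defined), arccos(x) is by definition an angle whose cosine equals x. Taking the cosine of that angle returns x. (Note the other order, arccos(cos x) = x, is NOT an identity.)
So the two sides agree for every real x for which both sides are defined.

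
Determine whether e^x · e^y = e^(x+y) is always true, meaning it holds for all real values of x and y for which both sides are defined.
Claim: e^x · e^y = e^(x+y).
Reasoning: This is the law of exponents for a common base: multiplying powers adds exponents. E.g. from the series, (Σ x^j/j!)(Σ y^k/k!) = Σ_m (Σ_{j+k=m} x^j y^k/(j!k!)) = Σ_m (x+y)^m/m! by the binomial theorem.
So the two sides agree for all real values of x and y for which both sides are defined.

Conclusion: Yes, this is an identity.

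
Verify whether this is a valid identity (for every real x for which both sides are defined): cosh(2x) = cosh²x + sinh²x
Yes, this is an identity.

Claim: cosh(2x) = cosh²x + sinh²x.
Reasoning: cosh²x = (e^(2x) + 2 + e^(-2x))/4 and sinh²x = (e^(2x) - 2 + e^(-2x))/4. Adding gives (2e^(2x) + 2e^(-2x))/4 = (e^(2x) + e^(-2x))/2 = cosh(2x).
So the two sides agree for every real x for which both sides are defined.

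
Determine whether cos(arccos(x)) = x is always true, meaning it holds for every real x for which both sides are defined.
Claim: cos(arccos(x)) = x.
Reasoning: For -1 ≤ x ≤ 1 (where arccos is defined), arccos(x) is by definition an angle whose cosine equals x. Taking the cosine of that angle returns x. (Note the other order, arccos(cos x) = x, is NOT an identity.)
So the two sides agree for every real x for which both sides are defined.

Conclusion: Yes, this is an identity.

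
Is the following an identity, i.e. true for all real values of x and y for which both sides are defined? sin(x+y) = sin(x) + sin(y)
Claim: sin(x+y) = sin(x) + sin(y).
Test a specific point where both sides are defined: x = π/3, y = -π/2.
LHS = sin(x+y) ≈ -0.5000
RHS = sin(x) + sin(y) ≈ -0.1340
Since -0.5000 ≠ -0.1340, the equation fails at this point, so it cannot hold for all real values of x and y for which both sides are defined.
The correct expansion is sin(x+y) = sin(x)cos(y) + cos(x)sin(y); sine is not additive.

Conclusion: No, this is NOT an identity.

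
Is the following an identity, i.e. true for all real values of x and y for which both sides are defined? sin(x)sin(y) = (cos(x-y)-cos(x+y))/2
Claim: sin(x)sin(y) = (cos(x-y)-cos(x+y))/2.
Reasoning: cos(x-y) = cos(x)cos(y) + sin(x)sin(y) and cos(x+y) = cos(x)cos(y) - sin(x)sin(y). Subtracting, cos(x-y) - cos(x+y) = 2sin(x)sin(y); divide by 2.
So the two sides agree for all real values of x and y for which both sides are defined.

Conclusion: Yes, this is an identity.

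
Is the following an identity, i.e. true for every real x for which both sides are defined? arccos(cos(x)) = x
Claim: arccos(cos(x)) = x.
Test a specific point where both sides are defined: x = -π/3.
LHS = arccos(cos(x)) ≈ 1.0472
RHS = x ≈ -1.0472
Since 1.0472 ≠ -1.0472, the equation fails at this point, so it cannot hold for every real x for which both sides are defined.
arccos only returns values in [0, π], so arccos(cos(x)) = x holds only for x in that interval, not for all real x.

Conclusion: No, this is NOT an identity.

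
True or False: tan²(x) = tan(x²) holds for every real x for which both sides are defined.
Claim: tan²(x) = tan(x²).
Test a specific point where both sides are defined: x = -π/6.
LHS = tan²(x) ≈ 0.3333
RHS = tan(x²) ≈ 0.2812
Since 0.3333 ≠ 0.2812, the equation fails at this point, so it cannot hold for every real x for which both sides are defined.
tan²(x) means (tan x)², squaring the output; tan(x²) squares the input. These are different functions.

Conclusion: False.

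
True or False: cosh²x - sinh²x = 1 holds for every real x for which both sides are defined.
Claim: cosh²x - sinh²x = 1.
Reasoning: With cosh(x) = (e^x + e^-x)/2 and sinh(x) = (e^x - e^-x)/2: cosh²x = (e^(2x) + 2 + e^(-2x))/4 and sinh²x = (e^(2x) - 2 + e^(-2x))/4. Subtracting leaves 4/4 = 1.
So the two sides agree for every real x for which both sides are defined.

Conclusion: True.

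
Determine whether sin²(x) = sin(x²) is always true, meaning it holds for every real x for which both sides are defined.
No, this is NOT an identity.

Claim: sin²(x) = sin(x²).
Test a specific point where both sides are defined: x = π.
LHS = sin²(x) ≈ 0.0000
RHS = sin(x²) ≈ -0.4303
Since 0.0000 ≠ -0.4303, the equation fails at this point, so it cannot hold for every real x for which both sides are defined.
sin²(x) means (sin x)², squaring the output; sin(x²) squares the input. These are different functions.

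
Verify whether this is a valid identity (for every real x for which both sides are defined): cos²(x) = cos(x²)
Claim: cos²(x) = cos(x²).
Test a specific point where both sides are defined: x = 3π/4.
LHS = cos²(x) ≈ 0.5000
RHS = cos(x²) ≈ 0.7442
Since 0.5000 ≠ 0.7442, the equation fails at this point, so it cannot hold for every real x for which both sides are defined.
cos²(x) means (cos x)², squaring the output; cos(x²) squares the input. These are different functions.

Conclusion: No, this is NOT an identity.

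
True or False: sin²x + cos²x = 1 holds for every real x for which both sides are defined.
Claim: sin²x + cos²x = 1.
Reasoning: The point (cos x, sin x) lies on the unit circle X² + Y² = 1, so cos²x + sin²x = 1 for every real x.
So the two sides agree for every real x for which both sides are defined.

Conclusion: True.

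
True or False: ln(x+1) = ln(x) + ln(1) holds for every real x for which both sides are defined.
Claim: ln(x+1) = ln(x) + ln(1).
Test a specific point where both sides are defined: x = 3.
LHS = ln(x+1) ≈ 1.3863
RHS = ln(x) + ln(1) ≈ 1.0986
Since 1.3863 ≠ 1.0986, the equation fails at this point, so it cannot hold for every real x for which both sides are defined.
ln(1) = 0, so the right side is just ln(x), which differs from ln(x+1).

Conclusion: False.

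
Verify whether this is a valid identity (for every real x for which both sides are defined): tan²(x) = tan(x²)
No, this is NOT an identity.

Claim: tan²(x) = tan(x²).
Test a specific point where both sides are defined: x = -π/3.
LHS = tan²(x) ≈ 3.0000
RHS = tan(x²) ≈ 1.9485
Since 3.0000 ≠ 1.9485, the equation fails at this point, so it cannot hold for every real x for which both sides are defined.
tan²(x) means (tan x)², squaring the output; tan(x²) squares the input. These are different functions.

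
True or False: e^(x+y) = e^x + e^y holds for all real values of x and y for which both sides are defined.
False.

Claim: e^(x+y) = e^x + e^y.
Test a specific point where both sides are defined: x = 2, y = 1/2.
LHS = e^(x+y) ≈ 12.1825
RHS = e^x + e^y ≈ 9.0378
Since 12.1825 ≠ 9.0378, the equation fails at this point, so it cannot hold for all real values of x and y for which both sides are defined.
The correct rule is e^(x+y) = e^x · e^y (a product, not a sum).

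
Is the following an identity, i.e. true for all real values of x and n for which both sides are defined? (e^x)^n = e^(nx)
Claim: (e^x)^n = e^(nx).
Reasoning: e^x is a positive real number, and for a positive base B and real exponent n, B^n = e^(n·ln B). With B = e^x, ln B = x, so (e^x)^n = e^(n·x).
So the two sides agree for all real values of x and n for which both sides are defined.

Conclusion: Yes, this is an identity.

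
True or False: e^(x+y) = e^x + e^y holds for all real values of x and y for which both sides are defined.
False.

Claim: e^(x+y) = e^x + e^y.
Test a specific point where both sides are defined: x = 3/2, y = 2.
LHS = e^(x+y) ≈ 33.1155
RHS = e^x + e^y ≈ 11.8707
Since 33.1155 ≠ 11.8707, the equation fails at this point, so it cannot hold for all real values of x and y for which both sides are defined.
The correct rule is e^(x+y) = e^x · e^y (a product, not a sum).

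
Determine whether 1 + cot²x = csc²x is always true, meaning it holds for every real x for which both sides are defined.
Yes, this is an identity.

Claim: 1 + cot²x = csc²x.
Reasoning: Start from sin²x + cos²x = 1 and divide every term by sin²x (allowed wherever cot x and csc x are defined): 1 + cot²x = 1/sin²x = csc²x.
So the two sides agree for every real x for which both sides are defined.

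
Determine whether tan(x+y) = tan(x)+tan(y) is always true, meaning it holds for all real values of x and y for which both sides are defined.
No, this is NOT an identity.

Claim: tan(x+y) = tan(x)+tan(y).
Test a specific point where both sides are defined: x = π/4, y = 2π/3.
LHS = tan(x+y) ≈ -0.2679
RHS = tan(x)+tan(y) ≈ -0.7321
Since -0.2679 ≠ -0.7321, the equation fails at this point, so it cannot hold for all real values of x and y for which both sides are defined.
The correct formula is tan(x+y) = (tan(x) + tan(y))/(1 - tan(x)tan(y)).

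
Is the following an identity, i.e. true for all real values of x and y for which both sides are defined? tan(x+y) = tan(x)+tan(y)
Claim: tan(x+y) = tan(x)+tan(y).
Test a specific point where both sides are defined: x = 3π/4, y = -π/3.
LHS = tan(x+y) ≈ 3.7321
RHS = tan(x)+tan(y) ≈ -2.7321
Since 3.7321 ≠ -2.7321, the equation fails at this point, so it cannot hold for all real values of x and y for which both sides are defined.
The correct formula is tan(x+y) = (tan(x) + tan(y))/(1 - tan(x)tan(y)).

Conclusion: No, this is NOT an identity.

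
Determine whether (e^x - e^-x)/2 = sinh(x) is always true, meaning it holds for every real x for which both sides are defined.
Claim: (e^x - e^-x)/2 = sinh(x).
Reasoning: This is exactly the definition of the hyperbolic sine: sinh(x) := (e^x - e^-x)/2.
So the two sides agree for every real x for which both sides are defined.

Conclusion: Yes, this is an identity.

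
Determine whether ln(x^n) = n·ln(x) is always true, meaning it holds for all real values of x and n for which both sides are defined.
Claim: ln(x^n) = n·ln(x).
Reasoning: The right side requires x > 0. For x > 0, x^n = (e^(ln x))^n = e^(n·ln x), so taking ln of both sides gives ln(x^n) = n·ln(x).
So the two sides agree for all real values of x and n for which both sides are defined.

Conclusion: Yes, this is an identity.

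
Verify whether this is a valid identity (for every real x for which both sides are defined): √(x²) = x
No, this is NOT an identity.

Claim: √(x²) = x.
Test a specific point where both sides are defined: x = -1.
LHS = √(x²) ≈ 1.0000
RHS = x ≈ -1.0000
Since 1.0000 ≠ -1.0000, the equation fails at this point, so it cannot hold for every real x for which both sides are defined.
√(x²) = |x|, which differs from x whenever x < 0 (both sides are defined for every real x).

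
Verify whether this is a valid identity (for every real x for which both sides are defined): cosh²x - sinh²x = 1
Yes, this is an identity.

Claim: cosh²x - sinh²x = 1.
Reasoning: With cosh(x) = (e^x + e^-x)/2 and sinh(x) = (e^x - e^-x)/2: cosh²x = (e^(2x) + 2 + e^(-2x))/4 and sinh²x = (e^(2x) - 2 + e^(-2x))/4. Subtracting leaves 4/4 = 1.
So the two sides agree for every real x for which both sides are defined.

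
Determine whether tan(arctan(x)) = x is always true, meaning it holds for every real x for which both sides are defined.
Yes, this is an identity.

Claim: tan(arctan(x)) = x.
Reasoning: For every real x, arctan(x) is by definition the angle in (-π/2, π/2) whose tangent equals x. Taking the tangent of that angle returns x.
So the two sides agree for every real x for which both sides are defined.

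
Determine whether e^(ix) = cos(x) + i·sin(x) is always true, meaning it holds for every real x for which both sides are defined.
Yes, this is an identity.

Claim: e^(ix) = cos(x) + i·sin(x).
Reasoning: Euler's formula. Expand e^(ix) = Σ (ix)^k / k!. Since i² = -1, the even-k terms are Σ (-1)^m x^(2m)/(2m)! = cos(x) and the odd-k terms are i · Σ (-1)^m x^(2m+1)/(2m+1)! = i·sin(x).
So the two sides agree for every real x for which both sides are defined.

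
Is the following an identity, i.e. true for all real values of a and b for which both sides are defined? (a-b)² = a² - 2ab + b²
Yes, this is an identity.

Claim: (a-b)² = a² - 2ab + b².
Reasoning: Expand: (a-b)² = (a-b)(a-b) = a·a - a·b - b·a + b·b = a² - 2ab + b².
So the two sides agree for all real values of a and b for which both sides are defined.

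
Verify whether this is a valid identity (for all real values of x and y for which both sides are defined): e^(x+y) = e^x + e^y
No, this is NOT an identity.

Claim: e^(x+y) = e^x + e^y.
Test a specific point where both sides are defined: x = -3, y = 5.
LHS = e^(x+y) ≈ 7.3891
RHS = e^x + e^y ≈ 148.4629
Since 7.3891 ≠ 148.4629, the equation fails at this point, so it cannot hold for all real values of x and y for which both sides are defined.
The correct rule is e^(x+y) = e^x · e^y (a product, not a sum).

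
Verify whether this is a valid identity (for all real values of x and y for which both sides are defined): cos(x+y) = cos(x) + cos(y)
Claim: cos(x+y) = cos(x) + cos(y).
Test a specific point where both sides are defined: x = -π/2, y = π/3.
LHS = cos(x+y) ≈ 0.8660
RHS = cos(x) + cos(y) ≈ 0.5000
Since 0.8660 ≠ 0.5000, the equation fails at this point, so it cannot hold for all real values of x and y for which both sides are defined.
The correct expansion is cos(x+y) = cos(x)cos(y) - sin(x)sin(y); cosine is not additive.

Conclusion: No, this is NOT an identity.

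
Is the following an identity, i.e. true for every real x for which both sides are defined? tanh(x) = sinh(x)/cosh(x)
Claim: tanh(x) = sinh(x)/cosh(x).
Reasoning: tanh(x) is defined as sinh(x)/cosh(x) = (e^x - e^-x)/(e^x + e^-x); cosh(x) ≥ 1 is never zero, so this holds for every real x.
So the two sides agree for every real x for which both sides are defined.

Conclusion: Yes, this is an identity.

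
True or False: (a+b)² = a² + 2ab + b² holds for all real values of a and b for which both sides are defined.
Claim: (a+b)² = a² + 2ab + b².
Reasoning: Expand: (a+b)² = (a+b)(a+b) = a·a + a·b + b·a + b·b = a² + 2ab + b².
So the two sides agree for all real values of a and b for which both sides are defined.

Conclusion: True.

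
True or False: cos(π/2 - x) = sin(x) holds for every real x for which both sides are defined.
True.

Claim: cos(π/2 - x) = sin(x).
Reasoning: Use cos(u - v) = cos(u)cos(v) + sin(u)sin(v) with u = π/2, v = x: cos(π/2)cos(x) + sin(π/2)sin(x) = 0·cos(x) + 1·sin(x) = sin(x).
So the two sides agree for every real x for which both sides are defined.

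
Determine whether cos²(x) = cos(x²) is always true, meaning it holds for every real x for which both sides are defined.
No, this is NOT an identity.

Claim: cos²(x) = cos(x²).
Test a specific point where both sides are defined: x = -π/6.
LHS = cos²(x) ≈ 0.7500
RHS = cos(x²) ≈ 0.9627
Since 0.7500 ≠ 0.9627, the equation fails at this point, so it cannot hold for every real x for which both sides are defined.
cos²(x) means (cos x)², squaring the output; cos(x²) squares the input. These are different functions.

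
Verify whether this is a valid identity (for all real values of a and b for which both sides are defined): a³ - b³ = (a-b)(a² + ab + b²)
Yes, this is an identity.

Claim: a³ - b³ = (a-b)(a² + ab + b²).
Reasoning: Expand the right side: (a-b)(a² + ab + b²) = a³ + a²b + ab² - a²b - ab² - b³ = a³ - b³ (the middle terms cancel in pairs).
So the two sides agree for all real values of a and b for which both sides are defined.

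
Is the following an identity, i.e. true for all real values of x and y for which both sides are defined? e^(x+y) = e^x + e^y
Claim: e^(x+y) = e^x + e^y.
Test a specific point where both sides are defined: x = -2, y = -1.
LHS = e^(x+y) ≈ 0.0498
RHS = e^x + e^y ≈ 0.5032
Since 0.0498 ≠ 0.5032, the equation fails at this point, so it cannot hold for all real values of x and y for which both sides are defined.
The correct rule is e^(x+y) = e^x · e^y (a product, not a sum).

Conclusion: No, this is NOT an identity.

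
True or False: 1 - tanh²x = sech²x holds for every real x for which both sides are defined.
True.

Claim: 1 - tanh²x = sech²x.
Reasoning: Divide cosh²x - sinh²x = 1 through by cosh²x (never zero): 1 - tanh²x = 1/cosh²x = sech²x.
So the two sides agree for every real x for which both sides are defined.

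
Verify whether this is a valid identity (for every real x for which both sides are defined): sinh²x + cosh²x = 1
Claim: sinh²x + cosh²x = 1.
Test a specific point where both sides are defined: x = 3/2.
LHS = sinh²x + cosh²x ≈ 10.0677
RHS = 1 ≈ 1.0000
Since 10.0677 ≠ 1.0000, the equation fails at this point, so it cannot hold for every real x for which both sides are defined.
The correct hyperbolic identity is cosh²x - sinh²x = 1 (a difference); the sum sinh²x + cosh²x equals cosh(2x).

Conclusion: No, this is NOT an identity.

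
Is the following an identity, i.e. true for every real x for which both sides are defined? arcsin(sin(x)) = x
No, this is NOT an identity.

Claim: arcsin(sin(x)) = x.
Test a specific point where both sides are defined: x = 3π/4.
LHS = arcsin(sin(x)) ≈ 0.7854
RHS = x ≈ 2.3562
Since 0.7854 ≠ 2.3562, the equation fails at this point, so it cannot hold for every real x for which both sides are defined.
arcsin only returns values in [-π/2, π/2], so arcsin(sin(x)) = x holds only for x in that interval, not for all real x.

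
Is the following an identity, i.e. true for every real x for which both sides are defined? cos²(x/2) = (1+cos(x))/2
Claim: cos²(x/2) = (1+cos(x))/2.
Reasoning: Use cos(2θ) = 2cos²θ - 1 with θ = x/2: cos(x) = 2cos²(x/2) - 1. Solving for cos²(x/2) gives (1 + cos(x))/2.
So the two sides agree for every real x for which both sides are defined.

Conclusion: Yes, this is an identity.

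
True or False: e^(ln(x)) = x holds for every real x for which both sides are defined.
True.

Claim: e^(ln(x)) = x.
Reasoning: For x > 0, ln(x) is by definition the exponent p such that e^p = x. Raising e to that exponent therefore returns x: e^(ln x) = x.
So the two sides agree for every real x for which both sides are defined.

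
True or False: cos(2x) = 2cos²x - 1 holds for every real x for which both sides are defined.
True.

Claim: cos(2x) = 2cos²x - 1.
Reasoning: cos(2x) = cos²x - sin²x. Replace sin²x by 1 - cos²x: cos²x - (1 - cos²x) = 2cos²x - 1.
So the two sides agree for every real x for which both sides are defined.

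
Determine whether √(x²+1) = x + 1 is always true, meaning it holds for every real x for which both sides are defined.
Claim: √(x²+1) = x + 1.
Test a specific point where both sides are defined: x = -1.
LHS = √(x²+1) ≈ 1.4142
RHS = x + 1 ≈ 0.0000
Since 1.4142 ≠ 0.0000, the equation fails at this point, so it cannot hold for every real x for which both sides are defined.
(x+1)² = x² + 2x + 1 ≠ x² + 1 unless x = 0.

Conclusion: No, this is NOT an identity.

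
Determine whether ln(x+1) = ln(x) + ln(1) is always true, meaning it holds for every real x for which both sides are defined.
Claim: ln(x+1) = ln(x) + ln(1).
Test a specific point where both sides are defined: x = 2.
LHS = ln(x+1) ≈ 1.0986
RHS = ln(x) + ln(1) ≈ 0.6931
Since 1.0986 ≠ 0.6931, the equation fails at this point, so it cannot hold for every real x for which both sides are defined.
ln(1) = 0, so the right side is just ln(x), which differs from ln(x+1).

Conclusion: No, this is NOT an identity.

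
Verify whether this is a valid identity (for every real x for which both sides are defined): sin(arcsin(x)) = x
Yes, this is an identity.

Claim: sin(arcsin(x)) = x.
Reasoning: For -1 ≤ x ≤ 1 (where arcsin is defined), arcsin(x) is by definition an angle whose sine equals x. Taking the sine of that angle returns x. (Note the other order, arcsin(sin x) = x, is NOT an identity.)
So the two sides agree for every real x for which both sides are defined.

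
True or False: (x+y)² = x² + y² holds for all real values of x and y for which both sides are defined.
False.

Claim: (x+y)² = x² + y².
Test a specific point where both sides are defined: x = 3/2, y = 3.
LHS = (x+y)² ≈ 20.2500
RHS = x² + y² ≈ 11.2500
Since 20.2500 ≠ 11.2500, the equation fails at this point, so it cannot hold for all real values of x and y for which both sides are defined.
The correct expansion is (x+y)² = x² + 2xy + y²; the cross term 2xy is missing.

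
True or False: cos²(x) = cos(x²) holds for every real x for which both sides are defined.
False.

Claim: cos²(x) = cos(x²).
Test a specific point where both sides are defined: x = -π/6.
LHS = cos²(x) ≈ 0.7500
RHS = cos(x²) ≈ 0.9627
Since 0.7500 ≠ 0.9627, the equation fails at this point, so it cannot hold for every real x for which both sides are defined.
cos²(x) means (cos x)², squaring the output; cos(x²) squares the input. These are different functions.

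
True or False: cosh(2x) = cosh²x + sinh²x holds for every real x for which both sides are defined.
True.

Claim: cosh(2x) = cosh²x + sinh²x.
Reasoning: cosh²x = (e^(2x) + 2 + e^(-2x))/4 and sinh²x = (e^(2x) - 2 + e^(-2x))/4. Adding gives (2e^(2x) + 2e^(-2x))/4 = (e^(2x) + e^(-2x))/2 = cosh(2x).
So the two sides agree for every real x for which both sides are defined.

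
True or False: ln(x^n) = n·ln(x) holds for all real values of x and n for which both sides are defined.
Claim: ln(x^n) = n·ln(x).
Reasoning: The right side requires x > 0. For x > 0, x^n = (e^(ln x))^n = e^(n·ln x), so taking ln of both sides gives ln(x^n) = n·ln(x).
So the two sides agree for all real values of x and n for which both sides are defined.

Conclusion: True.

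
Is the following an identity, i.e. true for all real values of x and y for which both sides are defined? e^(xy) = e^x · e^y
No, this is NOT an identity.

Claim: e^(xy) = e^x · e^y.
Test a specific point where both sides are defined: x = 1, y = 1/2.
LHS = e^(xy) ≈ 1.6487
RHS = e^x · e^y ≈ 4.4817
Since 1.6487 ≠ 4.4817, the equation fails at this point, so it cannot hold for all real values of x and y for which both sides are defined.
e^x · e^y = e^(x+y), not e^(xy).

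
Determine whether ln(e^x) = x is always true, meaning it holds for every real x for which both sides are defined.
Claim: ln(e^x) = x.
Reasoning: ln is the inverse of the exponential: ln(e^x) asks for the exponent p with e^p = e^x, and since e^p is one-to-one that exponent is p = x.
So the two sides agree for every real x for which both sides are defined.

Conclusion: Yes, this is an identity.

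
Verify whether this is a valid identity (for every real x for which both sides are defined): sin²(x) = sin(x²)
Claim: sin²(x) = sin(x²).
Test a specific point where both sides are defined: x = π/3.
LHS = sin²(x) ≈ 0.7500
RHS = sin(x²) ≈ 0.8897
Since 0.7500 ≠ 0.8897, the equation fails at this point, so it cannot hold for every real x for which both sides are defined.
sin²(x) means (sin x)², squaring the output; sin(x²) squares the input. These are different functions.

Conclusion: No, this is NOT an identity.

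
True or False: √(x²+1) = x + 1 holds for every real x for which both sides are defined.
False.

Claim: √(x²+1) = x + 1.
Test a specific point where both sides are defined: x = 1.
LHS = √(x²+1) ≈ 1.4142
RHS = x + 1 ≈ 2.0000
Since 1.4142 ≠ 2.0000, the equation fails at this point, so it cannot hold for every real x for which both sides are defined.
(x+1)² = x² + 2x + 1 ≠ x² + 1 unless x = 0.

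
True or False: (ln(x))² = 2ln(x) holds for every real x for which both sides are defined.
Claim: (ln(x))² = 2ln(x).
Test a specific point where both sides are defined: x = 1/2.
LHS = (ln(x))² ≈ 0.4805
RHS = 2ln(x) ≈ -1.3863
Since 0.4805 ≠ -1.3863, the equation fails at this point, so it cannot hold for every real x for which both sides are defined.
2ln(x) equals ln(x²), which is not the same as (ln x)².

Conclusion: False.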